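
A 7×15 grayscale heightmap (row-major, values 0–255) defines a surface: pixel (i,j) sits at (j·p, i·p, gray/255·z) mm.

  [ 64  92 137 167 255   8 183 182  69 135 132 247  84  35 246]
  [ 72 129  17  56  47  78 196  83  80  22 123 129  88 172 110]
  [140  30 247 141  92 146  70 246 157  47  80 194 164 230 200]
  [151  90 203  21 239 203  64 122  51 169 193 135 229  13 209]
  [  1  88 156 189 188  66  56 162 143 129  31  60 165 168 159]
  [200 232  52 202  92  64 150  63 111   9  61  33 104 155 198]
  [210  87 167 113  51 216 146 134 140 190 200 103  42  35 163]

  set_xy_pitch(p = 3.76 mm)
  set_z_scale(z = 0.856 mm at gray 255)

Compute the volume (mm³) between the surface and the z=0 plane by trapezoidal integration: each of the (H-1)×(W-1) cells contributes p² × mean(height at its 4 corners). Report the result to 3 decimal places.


height_mm = gray/255 × 0.856; cell vol = 3.76² × mean(4 corners)
unit = 3.76² × 0.856 / (4×255) = 0.0118645 mm³ per gray-sum
row 0: Σ corner-gray over 14 cells = 6384  → 75.7429
row 1: Σ corner-gray over 14 cells = 6650  → 78.8989
row 2: Σ corner-gray over 14 cells = 7852  → 93.1600
row 3: Σ corner-gray over 14 cells = 7186  → 85.2583
row 4: Σ corner-gray over 14 cells = 6416  → 76.1226
row 5: Σ corner-gray over 14 cells = 6675  → 79.1955
Σ rows: total corner-gray = 41163  → 488.3782 mm³

488.378


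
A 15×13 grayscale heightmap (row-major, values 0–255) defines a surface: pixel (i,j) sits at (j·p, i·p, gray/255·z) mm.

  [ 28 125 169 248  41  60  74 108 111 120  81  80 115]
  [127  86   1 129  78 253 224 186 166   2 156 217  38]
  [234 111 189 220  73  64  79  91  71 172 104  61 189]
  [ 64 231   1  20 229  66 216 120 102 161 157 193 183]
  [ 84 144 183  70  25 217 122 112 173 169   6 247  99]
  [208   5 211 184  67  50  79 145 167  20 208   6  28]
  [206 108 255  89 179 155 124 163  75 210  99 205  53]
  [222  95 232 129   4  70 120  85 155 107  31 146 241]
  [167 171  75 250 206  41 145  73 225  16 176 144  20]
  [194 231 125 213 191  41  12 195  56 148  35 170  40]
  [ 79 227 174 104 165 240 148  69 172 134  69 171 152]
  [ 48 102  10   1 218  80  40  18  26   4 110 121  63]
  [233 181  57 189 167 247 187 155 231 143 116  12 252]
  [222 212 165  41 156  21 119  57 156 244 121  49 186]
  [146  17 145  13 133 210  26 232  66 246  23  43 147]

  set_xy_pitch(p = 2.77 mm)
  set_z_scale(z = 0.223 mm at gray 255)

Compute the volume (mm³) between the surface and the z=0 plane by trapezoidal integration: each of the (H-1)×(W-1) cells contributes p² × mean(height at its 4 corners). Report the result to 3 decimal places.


141.941

height_mm = gray/255 × 0.223; cell vol = 2.77² × mean(4 corners)
unit = 2.77² × 0.223 / (4×255) = 0.00167751 mm³ per gray-sum
row 0: Σ corner-gray over 12 cells = 5738  → 9.6255
row 1: Σ corner-gray over 12 cells = 6054  → 10.1556
row 2: Σ corner-gray over 12 cells = 6132  → 10.2865
row 3: Σ corner-gray over 12 cells = 6358  → 10.6656
row 4: Σ corner-gray over 12 cells = 5639  → 9.4595
row 5: Σ corner-gray over 12 cells = 6103  → 10.2378
row 6: Σ corner-gray over 12 cells = 6394  → 10.7260
row 7: Σ corner-gray over 12 cells = 6042  → 10.1355
row 8: Σ corner-gray over 12 cells = 6299  → 10.5666
row 9: Σ corner-gray over 12 cells = 6645  → 11.1470
row 10: Σ corner-gray over 12 cells = 5148  → 8.6358
row 11: Σ corner-gray over 12 cells = 5426  → 9.1022
row 12: Σ corner-gray over 12 cells = 6945  → 11.6503
row 13: Σ corner-gray over 12 cells = 5691  → 9.5467
Σ rows: total corner-gray = 84614  → 141.9405 mm³


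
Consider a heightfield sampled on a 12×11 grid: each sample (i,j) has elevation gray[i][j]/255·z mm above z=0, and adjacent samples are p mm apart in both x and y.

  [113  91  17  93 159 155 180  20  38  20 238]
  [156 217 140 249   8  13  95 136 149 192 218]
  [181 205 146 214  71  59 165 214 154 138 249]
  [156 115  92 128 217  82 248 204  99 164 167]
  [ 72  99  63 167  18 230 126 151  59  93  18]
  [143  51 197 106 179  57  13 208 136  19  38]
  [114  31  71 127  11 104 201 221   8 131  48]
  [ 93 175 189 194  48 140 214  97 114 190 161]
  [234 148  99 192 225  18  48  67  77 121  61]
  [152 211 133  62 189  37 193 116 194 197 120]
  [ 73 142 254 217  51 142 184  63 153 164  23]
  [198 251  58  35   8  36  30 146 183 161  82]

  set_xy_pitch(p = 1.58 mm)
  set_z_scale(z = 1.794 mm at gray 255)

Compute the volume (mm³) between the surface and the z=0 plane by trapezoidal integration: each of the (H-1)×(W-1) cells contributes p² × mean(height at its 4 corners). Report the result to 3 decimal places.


height_mm = gray/255 × 1.794; cell vol = 1.58² × mean(4 corners)
unit = 1.58² × 1.794 / (4×255) = 0.00439073 mm³ per gray-sum
row 0: Σ corner-gray over 10 cells = 4669  → 20.5003
row 1: Σ corner-gray over 10 cells = 5934  → 26.0546
row 2: Σ corner-gray over 10 cells = 6183  → 27.1479
row 3: Σ corner-gray over 10 cells = 5123  → 22.4937
row 4: Σ corner-gray over 10 cells = 4215  → 18.5069
row 5: Σ corner-gray over 10 cells = 4085  → 17.9361
row 6: Σ corner-gray over 10 cells = 4948  → 21.7253
row 7: Σ corner-gray over 10 cells = 5261  → 23.0996
row 8: Σ corner-gray over 10 cells = 5221  → 22.9240
row 9: Σ corner-gray over 10 cells = 5772  → 25.3433
row 10: Σ corner-gray over 10 cells = 4932  → 21.6551
Σ rows: total corner-gray = 56343  → 247.3867 mm³

247.387


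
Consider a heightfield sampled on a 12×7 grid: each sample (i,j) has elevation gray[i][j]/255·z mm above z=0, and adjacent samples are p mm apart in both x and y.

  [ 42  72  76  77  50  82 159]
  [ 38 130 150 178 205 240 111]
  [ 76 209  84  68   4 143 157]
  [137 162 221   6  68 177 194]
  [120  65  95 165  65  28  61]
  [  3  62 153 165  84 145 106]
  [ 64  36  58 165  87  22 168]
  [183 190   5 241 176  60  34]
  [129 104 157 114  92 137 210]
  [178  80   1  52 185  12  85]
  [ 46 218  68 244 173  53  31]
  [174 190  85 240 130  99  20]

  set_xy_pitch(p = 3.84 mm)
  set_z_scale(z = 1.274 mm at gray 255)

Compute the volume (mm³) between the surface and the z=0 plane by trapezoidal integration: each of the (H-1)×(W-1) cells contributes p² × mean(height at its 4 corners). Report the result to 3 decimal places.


height_mm = gray/255 × 1.274; cell vol = 3.84² × mean(4 corners)
unit = 3.84² × 1.274 / (4×255) = 0.0184175 mm³ per gray-sum
row 0: Σ corner-gray over 6 cells = 2870  → 52.8583
row 1: Σ corner-gray over 6 cells = 3204  → 59.0098
row 2: Σ corner-gray over 6 cells = 2848  → 52.4532
row 3: Σ corner-gray over 6 cells = 2616  → 48.1803
row 4: Σ corner-gray over 6 cells = 2344  → 43.1707
row 5: Σ corner-gray over 6 cells = 2295  → 42.2683
row 6: Σ corner-gray over 6 cells = 2529  → 46.5780
row 7: Σ corner-gray over 6 cells = 3108  → 57.2417
row 8: Σ corner-gray over 6 cells = 2470  → 45.4913
row 9: Σ corner-gray over 6 cells = 2512  → 46.2649
row 10: Σ corner-gray over 6 cells = 3271  → 60.2438
Σ rows: total corner-gray = 30067  → 553.7603 mm³

553.760


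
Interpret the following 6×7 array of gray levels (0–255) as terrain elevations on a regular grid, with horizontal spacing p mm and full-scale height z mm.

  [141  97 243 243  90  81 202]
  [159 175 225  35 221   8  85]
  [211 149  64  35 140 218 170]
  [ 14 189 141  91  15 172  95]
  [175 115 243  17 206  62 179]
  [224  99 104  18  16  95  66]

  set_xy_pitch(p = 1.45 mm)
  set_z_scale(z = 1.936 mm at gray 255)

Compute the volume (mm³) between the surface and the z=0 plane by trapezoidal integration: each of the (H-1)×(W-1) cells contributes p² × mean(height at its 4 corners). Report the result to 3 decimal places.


height_mm = gray/255 × 1.936; cell vol = 1.45² × mean(4 corners)
unit = 1.45² × 1.936 / (4×255) = 0.00399063 mm³ per gray-sum
row 0: Σ corner-gray over 6 cells = 3423  → 13.6599
row 1: Σ corner-gray over 6 cells = 3165  → 12.6303
row 2: Σ corner-gray over 6 cells = 2918  → 11.6447
row 3: Σ corner-gray over 6 cells = 2965  → 11.8322
row 4: Σ corner-gray over 6 cells = 2594  → 10.3517
Σ rows: total corner-gray = 15065  → 60.1188 mm³

60.119


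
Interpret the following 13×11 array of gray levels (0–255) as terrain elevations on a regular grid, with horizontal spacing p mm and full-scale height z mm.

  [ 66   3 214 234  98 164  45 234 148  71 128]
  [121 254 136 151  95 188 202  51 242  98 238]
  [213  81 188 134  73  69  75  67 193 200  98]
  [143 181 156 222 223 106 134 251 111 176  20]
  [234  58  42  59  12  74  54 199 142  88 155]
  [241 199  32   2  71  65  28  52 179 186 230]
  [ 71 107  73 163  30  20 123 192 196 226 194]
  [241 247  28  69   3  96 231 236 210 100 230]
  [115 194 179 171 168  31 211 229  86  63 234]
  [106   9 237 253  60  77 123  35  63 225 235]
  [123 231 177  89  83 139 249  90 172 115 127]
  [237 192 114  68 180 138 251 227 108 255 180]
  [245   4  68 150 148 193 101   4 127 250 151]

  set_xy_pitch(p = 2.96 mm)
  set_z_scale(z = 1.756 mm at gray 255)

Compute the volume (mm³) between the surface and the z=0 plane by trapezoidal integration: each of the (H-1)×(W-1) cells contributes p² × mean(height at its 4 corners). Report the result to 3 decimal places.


990.064

height_mm = gray/255 × 1.756; cell vol = 2.96² × mean(4 corners)
unit = 2.96² × 1.756 / (4×255) = 0.0150837 mm³ per gray-sum
row 0: Σ corner-gray over 10 cells = 5809  → 87.6212
row 1: Σ corner-gray over 10 cells = 5664  → 85.4341
row 2: Σ corner-gray over 10 cells = 5754  → 86.7916
row 3: Σ corner-gray over 10 cells = 5128  → 77.3492
row 4: Σ corner-gray over 10 cells = 3944  → 59.4901
row 5: Σ corner-gray over 10 cells = 4624  → 69.7470
row 6: Σ corner-gray over 10 cells = 5436  → 81.9950
row 7: Σ corner-gray over 10 cells = 5924  → 89.3558
row 8: Σ corner-gray over 10 cells = 5518  → 83.2318
row 9: Σ corner-gray over 10 cells = 5445  → 82.1307
row 10: Σ corner-gray over 10 cells = 6423  → 96.8826
row 11: Σ corner-gray over 10 cells = 5969  → 90.0346
Σ rows: total corner-gray = 65638  → 990.0636 mm³


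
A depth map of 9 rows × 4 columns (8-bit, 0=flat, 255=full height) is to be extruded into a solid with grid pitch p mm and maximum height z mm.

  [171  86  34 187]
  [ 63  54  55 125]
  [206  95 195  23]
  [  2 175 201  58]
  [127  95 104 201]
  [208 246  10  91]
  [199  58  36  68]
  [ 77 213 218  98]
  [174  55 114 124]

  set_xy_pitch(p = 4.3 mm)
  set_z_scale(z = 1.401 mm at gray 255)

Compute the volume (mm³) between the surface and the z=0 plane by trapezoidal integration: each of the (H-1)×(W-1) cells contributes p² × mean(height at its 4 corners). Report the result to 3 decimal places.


288.149

height_mm = gray/255 × 1.401; cell vol = 4.3² × mean(4 corners)
unit = 4.3² × 1.401 / (4×255) = 0.0253966 mm³ per gray-sum
row 0: Σ corner-gray over 3 cells = 1004  → 25.4981
row 1: Σ corner-gray over 3 cells = 1215  → 30.8568
row 2: Σ corner-gray over 3 cells = 1621  → 41.1678
row 3: Σ corner-gray over 3 cells = 1538  → 39.0599
row 4: Σ corner-gray over 3 cells = 1537  → 39.0345
row 5: Σ corner-gray over 3 cells = 1266  → 32.1520
row 6: Σ corner-gray over 3 cells = 1492  → 37.8917
row 7: Σ corner-gray over 3 cells = 1673  → 42.4884
Σ rows: total corner-gray = 11346  → 288.1494 mm³


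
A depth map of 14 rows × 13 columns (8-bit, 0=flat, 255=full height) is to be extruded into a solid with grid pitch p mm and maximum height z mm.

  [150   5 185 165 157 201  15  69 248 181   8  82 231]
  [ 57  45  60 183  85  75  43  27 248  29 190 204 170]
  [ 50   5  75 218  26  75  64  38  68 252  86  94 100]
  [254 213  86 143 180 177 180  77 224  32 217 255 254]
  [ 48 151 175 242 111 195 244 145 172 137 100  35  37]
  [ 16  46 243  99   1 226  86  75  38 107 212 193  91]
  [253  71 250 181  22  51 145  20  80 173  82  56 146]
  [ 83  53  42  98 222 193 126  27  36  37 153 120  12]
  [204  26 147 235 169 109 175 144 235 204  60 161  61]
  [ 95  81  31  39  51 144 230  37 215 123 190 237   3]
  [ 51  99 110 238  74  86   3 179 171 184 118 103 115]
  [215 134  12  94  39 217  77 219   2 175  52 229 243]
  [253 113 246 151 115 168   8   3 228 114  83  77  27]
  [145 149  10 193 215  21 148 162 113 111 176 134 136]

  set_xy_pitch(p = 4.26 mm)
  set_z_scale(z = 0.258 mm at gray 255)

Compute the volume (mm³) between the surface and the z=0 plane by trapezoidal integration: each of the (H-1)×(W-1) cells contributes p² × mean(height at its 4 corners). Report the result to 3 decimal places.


height_mm = gray/255 × 0.258; cell vol = 4.26² × mean(4 corners)
unit = 4.26² × 0.258 / (4×255) = 0.00459028 mm³ per gray-sum
row 0: Σ corner-gray over 12 cells = 5618  → 25.7882
row 1: Σ corner-gray over 12 cells = 4757  → 21.8359
row 2: Σ corner-gray over 12 cells = 6228  → 28.5882
row 3: Σ corner-gray over 12 cells = 7575  → 34.7713
row 4: Σ corner-gray over 12 cells = 6258  → 28.7259
row 5: Σ corner-gray over 12 cells = 5420  → 24.8793
row 6: Σ corner-gray over 12 cells = 4970  → 22.8137
row 7: Σ corner-gray over 12 cells = 5904  → 27.1010
row 8: Σ corner-gray over 12 cells = 6449  → 29.6027
row 9: Σ corner-gray over 12 cells = 5750  → 26.3941
row 10: Σ corner-gray over 12 cells = 5854  → 26.8715
row 11: Σ corner-gray over 12 cells = 5850  → 26.8531
row 12: Σ corner-gray over 12 cells = 6037  → 27.7115
Σ rows: total corner-gray = 76670  → 351.9364 mm³

351.936


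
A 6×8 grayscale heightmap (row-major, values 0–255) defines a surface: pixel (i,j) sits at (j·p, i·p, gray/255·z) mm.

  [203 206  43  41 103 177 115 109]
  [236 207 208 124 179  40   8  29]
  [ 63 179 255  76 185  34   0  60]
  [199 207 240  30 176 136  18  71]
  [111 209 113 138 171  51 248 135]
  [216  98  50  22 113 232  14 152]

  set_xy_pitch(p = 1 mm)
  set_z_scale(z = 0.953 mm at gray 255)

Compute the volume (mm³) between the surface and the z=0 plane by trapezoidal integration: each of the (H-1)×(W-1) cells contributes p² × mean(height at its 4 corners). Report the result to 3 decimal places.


height_mm = gray/255 × 0.953; cell vol = 1² × mean(4 corners)
unit = 1² × 0.953 / (4×255) = 0.000934314 mm³ per gray-sum
row 0: Σ corner-gray over 7 cells = 3479  → 3.2505
row 1: Σ corner-gray over 7 cells = 3378  → 3.1561
row 2: Σ corner-gray over 7 cells = 3465  → 3.2374
row 3: Σ corner-gray over 7 cells = 3990  → 3.7279
row 4: Σ corner-gray over 7 cells = 3532  → 3.3000
Σ rows: total corner-gray = 17844  → 16.6719 mm³

16.672


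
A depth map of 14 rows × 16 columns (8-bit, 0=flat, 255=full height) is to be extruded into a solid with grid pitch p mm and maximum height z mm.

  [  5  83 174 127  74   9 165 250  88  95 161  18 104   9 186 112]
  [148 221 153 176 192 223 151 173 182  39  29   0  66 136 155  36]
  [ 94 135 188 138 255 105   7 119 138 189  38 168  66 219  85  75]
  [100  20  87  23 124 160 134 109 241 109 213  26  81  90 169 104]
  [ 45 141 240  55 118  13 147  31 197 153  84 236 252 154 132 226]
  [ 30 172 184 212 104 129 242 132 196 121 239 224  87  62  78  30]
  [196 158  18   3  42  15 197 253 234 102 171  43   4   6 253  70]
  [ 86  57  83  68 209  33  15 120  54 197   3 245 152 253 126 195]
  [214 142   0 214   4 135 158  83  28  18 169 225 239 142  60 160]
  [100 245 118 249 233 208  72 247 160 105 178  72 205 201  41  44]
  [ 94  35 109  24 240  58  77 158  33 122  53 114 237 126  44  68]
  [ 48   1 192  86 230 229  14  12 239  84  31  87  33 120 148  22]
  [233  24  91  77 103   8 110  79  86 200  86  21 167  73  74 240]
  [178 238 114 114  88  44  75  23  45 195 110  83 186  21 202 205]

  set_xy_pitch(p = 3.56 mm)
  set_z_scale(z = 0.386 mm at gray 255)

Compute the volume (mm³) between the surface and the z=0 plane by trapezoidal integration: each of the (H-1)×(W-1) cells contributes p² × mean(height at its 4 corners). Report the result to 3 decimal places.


453.931

height_mm = gray/255 × 0.386; cell vol = 3.56² × mean(4 corners)
unit = 3.56² × 0.386 / (4×255) = 0.00479609 mm³ per gray-sum
row 0: Σ corner-gray over 15 cells = 7179  → 34.4311
row 1: Σ corner-gray over 15 cells = 7845  → 37.6253
row 2: Σ corner-gray over 15 cells = 7245  → 34.7477
row 3: Σ corner-gray over 15 cells = 7553  → 36.2249
row 4: Σ corner-gray over 15 cells = 8601  → 41.2512
row 5: Σ corner-gray over 15 cells = 7688  → 36.8723
row 6: Σ corner-gray over 15 cells = 6775  → 32.4935
row 7: Σ corner-gray over 15 cells = 7119  → 34.1433
row 8: Σ corner-gray over 15 cells = 8420  → 40.3831
row 9: Σ corner-gray over 15 cells = 7834  → 37.5726
row 10: Σ corner-gray over 15 cells = 6104  → 29.2753
row 11: Σ corner-gray over 15 cells = 5953  → 28.5511
row 12: Σ corner-gray over 15 cells = 6330  → 30.3592
Σ rows: total corner-gray = 94646  → 453.9305 mm³


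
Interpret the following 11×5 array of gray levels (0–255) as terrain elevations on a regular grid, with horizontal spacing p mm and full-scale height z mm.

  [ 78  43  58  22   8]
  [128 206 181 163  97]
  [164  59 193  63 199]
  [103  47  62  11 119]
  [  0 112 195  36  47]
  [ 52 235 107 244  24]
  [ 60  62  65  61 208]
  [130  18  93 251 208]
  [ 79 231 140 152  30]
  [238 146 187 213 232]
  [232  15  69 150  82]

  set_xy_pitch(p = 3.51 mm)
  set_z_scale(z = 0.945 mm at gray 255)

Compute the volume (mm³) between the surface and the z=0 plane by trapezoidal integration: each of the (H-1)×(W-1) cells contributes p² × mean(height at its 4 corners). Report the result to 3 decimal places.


222.372

height_mm = gray/255 × 0.945; cell vol = 3.51² × mean(4 corners)
unit = 3.51² × 0.945 / (4×255) = 0.0114142 mm³ per gray-sum
row 0: Σ corner-gray over 4 cells = 1657  → 18.9133
row 1: Σ corner-gray over 4 cells = 2318  → 26.4581
row 2: Σ corner-gray over 4 cells = 1455  → 16.6077
row 3: Σ corner-gray over 4 cells = 1195  → 13.6400
row 4: Σ corner-gray over 4 cells = 1981  → 22.6116
row 5: Σ corner-gray over 4 cells = 1892  → 21.5957
row 6: Σ corner-gray over 4 cells = 1706  → 19.4726
row 7: Σ corner-gray over 4 cells = 2217  → 25.3053
row 8: Σ corner-gray over 4 cells = 2717  → 31.0124
row 9: Σ corner-gray over 4 cells = 2344  → 26.7549
Σ rows: total corner-gray = 19482  → 222.3716 mm³


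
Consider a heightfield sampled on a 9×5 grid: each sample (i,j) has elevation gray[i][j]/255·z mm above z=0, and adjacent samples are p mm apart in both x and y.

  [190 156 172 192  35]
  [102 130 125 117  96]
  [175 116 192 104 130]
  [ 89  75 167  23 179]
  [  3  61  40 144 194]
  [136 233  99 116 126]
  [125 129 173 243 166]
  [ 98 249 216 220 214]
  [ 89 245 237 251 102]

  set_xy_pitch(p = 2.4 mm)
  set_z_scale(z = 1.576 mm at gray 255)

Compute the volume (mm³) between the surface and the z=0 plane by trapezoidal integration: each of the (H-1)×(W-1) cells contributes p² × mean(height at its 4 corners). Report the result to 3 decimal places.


height_mm = gray/255 × 1.576; cell vol = 2.4² × mean(4 corners)
unit = 2.4² × 1.576 / (4×255) = 0.00889976 mm³ per gray-sum
row 0: Σ corner-gray over 4 cells = 2207  → 19.6418
row 1: Σ corner-gray over 4 cells = 2071  → 18.4314
row 2: Σ corner-gray over 4 cells = 1927  → 17.1498
row 3: Σ corner-gray over 4 cells = 1485  → 13.2162
row 4: Σ corner-gray over 4 cells = 1845  → 16.4201
row 5: Σ corner-gray over 4 cells = 2539  → 22.5965
row 6: Σ corner-gray over 4 cells = 3063  → 27.2600
row 7: Σ corner-gray over 4 cells = 3339  → 29.7163
Σ rows: total corner-gray = 18476  → 164.4321 mm³

164.432


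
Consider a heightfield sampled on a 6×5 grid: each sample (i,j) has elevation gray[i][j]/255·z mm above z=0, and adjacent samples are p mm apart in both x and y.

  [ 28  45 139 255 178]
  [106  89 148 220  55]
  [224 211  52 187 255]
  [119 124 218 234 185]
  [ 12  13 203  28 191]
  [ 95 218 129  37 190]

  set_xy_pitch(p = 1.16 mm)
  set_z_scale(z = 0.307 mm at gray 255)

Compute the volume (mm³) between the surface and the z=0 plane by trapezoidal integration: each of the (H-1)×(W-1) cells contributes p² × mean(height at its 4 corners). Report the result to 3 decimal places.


4.592

height_mm = gray/255 × 0.307; cell vol = 1.16² × mean(4 corners)
unit = 1.16² × 0.307 / (4×255) = 0.000404999 mm³ per gray-sum
row 0: Σ corner-gray over 4 cells = 2159  → 0.8744
row 1: Σ corner-gray over 4 cells = 2454  → 0.9939
row 2: Σ corner-gray over 4 cells = 2835  → 1.1482
row 3: Σ corner-gray over 4 cells = 2147  → 0.8695
row 4: Σ corner-gray over 4 cells = 1744  → 0.7063
Σ rows: total corner-gray = 11339  → 4.5923 mm³


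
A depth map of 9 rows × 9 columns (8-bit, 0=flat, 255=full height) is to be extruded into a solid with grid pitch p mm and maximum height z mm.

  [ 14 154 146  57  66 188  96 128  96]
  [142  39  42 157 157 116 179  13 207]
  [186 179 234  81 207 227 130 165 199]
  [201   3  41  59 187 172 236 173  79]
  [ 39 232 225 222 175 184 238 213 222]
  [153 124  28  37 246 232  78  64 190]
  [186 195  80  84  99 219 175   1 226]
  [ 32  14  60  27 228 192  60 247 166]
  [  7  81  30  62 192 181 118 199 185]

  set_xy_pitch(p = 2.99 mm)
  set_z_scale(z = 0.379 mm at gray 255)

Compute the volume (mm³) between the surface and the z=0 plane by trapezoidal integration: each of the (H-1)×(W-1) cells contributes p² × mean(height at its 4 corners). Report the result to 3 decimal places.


height_mm = gray/255 × 0.379; cell vol = 2.99² × mean(4 corners)
unit = 2.99² × 0.379 / (4×255) = 0.00332186 mm³ per gray-sum
row 0: Σ corner-gray over 8 cells = 3535  → 11.7428
row 1: Σ corner-gray over 8 cells = 4586  → 15.2341
row 2: Σ corner-gray over 8 cells = 4853  → 16.1210
row 3: Σ corner-gray over 8 cells = 5261  → 17.4763
row 4: Σ corner-gray over 8 cells = 5200  → 17.2737
row 5: Σ corner-gray over 8 cells = 4079  → 13.5499
row 6: Σ corner-gray over 8 cells = 3972  → 13.1944
row 7: Σ corner-gray over 8 cells = 3772  → 12.5301
Σ rows: total corner-gray = 35258  → 117.1222 mm³

117.122


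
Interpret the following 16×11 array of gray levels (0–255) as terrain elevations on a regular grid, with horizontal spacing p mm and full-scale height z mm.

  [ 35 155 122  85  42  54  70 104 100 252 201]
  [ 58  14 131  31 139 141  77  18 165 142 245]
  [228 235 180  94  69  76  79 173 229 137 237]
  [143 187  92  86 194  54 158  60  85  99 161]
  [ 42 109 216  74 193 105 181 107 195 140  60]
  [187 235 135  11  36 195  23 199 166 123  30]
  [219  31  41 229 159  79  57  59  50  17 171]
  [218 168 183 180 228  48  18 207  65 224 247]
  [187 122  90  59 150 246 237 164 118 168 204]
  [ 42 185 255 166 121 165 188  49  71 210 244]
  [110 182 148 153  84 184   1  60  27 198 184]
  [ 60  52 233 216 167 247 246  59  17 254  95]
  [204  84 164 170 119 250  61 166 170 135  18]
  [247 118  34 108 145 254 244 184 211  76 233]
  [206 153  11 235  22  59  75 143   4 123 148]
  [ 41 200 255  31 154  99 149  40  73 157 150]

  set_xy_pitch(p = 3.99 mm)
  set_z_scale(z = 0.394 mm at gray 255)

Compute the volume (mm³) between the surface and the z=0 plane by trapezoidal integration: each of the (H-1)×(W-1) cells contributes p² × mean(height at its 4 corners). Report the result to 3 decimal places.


487.848

height_mm = gray/255 × 0.394; cell vol = 3.99² × mean(4 corners)
unit = 3.99² × 0.394 / (4×255) = 0.00614953 mm³ per gray-sum
row 0: Σ corner-gray over 10 cells = 4223  → 25.9695
row 1: Σ corner-gray over 10 cells = 5028  → 30.9198
row 2: Σ corner-gray over 10 cells = 5343  → 32.8569
row 3: Σ corner-gray over 10 cells = 5076  → 31.2150
row 4: Σ corner-gray over 10 cells = 5205  → 32.0083
row 5: Σ corner-gray over 10 cells = 4297  → 26.4245
row 6: Σ corner-gray over 10 cells = 4941  → 30.3848
row 7: Σ corner-gray over 10 cells = 6206  → 38.1640
row 8: Σ corner-gray over 10 cells = 6205  → 38.1578
row 9: Σ corner-gray over 10 cells = 5474  → 33.6625
row 10: Σ corner-gray over 10 cells = 5505  → 33.8532
row 11: Σ corner-gray over 10 cells = 5997  → 36.8787
row 12: Σ corner-gray over 10 cells = 6088  → 37.4383
row 13: Σ corner-gray over 10 cells = 5232  → 32.1743
row 14: Σ corner-gray over 10 cells = 4511  → 27.7405
Σ rows: total corner-gray = 79331  → 487.8483 mm³


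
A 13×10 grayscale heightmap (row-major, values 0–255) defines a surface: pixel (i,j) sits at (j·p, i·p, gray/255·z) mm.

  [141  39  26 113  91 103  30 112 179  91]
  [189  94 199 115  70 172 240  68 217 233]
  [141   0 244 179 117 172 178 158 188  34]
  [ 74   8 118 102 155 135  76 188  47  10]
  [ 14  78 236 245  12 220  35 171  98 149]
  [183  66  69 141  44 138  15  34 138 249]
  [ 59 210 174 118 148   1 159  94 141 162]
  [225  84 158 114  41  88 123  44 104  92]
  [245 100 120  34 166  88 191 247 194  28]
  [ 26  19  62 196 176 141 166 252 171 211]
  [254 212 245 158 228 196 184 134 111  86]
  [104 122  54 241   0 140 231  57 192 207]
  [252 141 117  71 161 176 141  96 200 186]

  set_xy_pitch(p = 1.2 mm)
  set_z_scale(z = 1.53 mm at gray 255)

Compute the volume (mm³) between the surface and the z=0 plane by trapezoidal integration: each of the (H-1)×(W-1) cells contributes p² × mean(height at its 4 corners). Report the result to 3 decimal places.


height_mm = gray/255 × 1.53; cell vol = 1.2² × mean(4 corners)
unit = 1.2² × 1.53 / (4×255) = 0.00216 mm³ per gray-sum
row 0: Σ corner-gray over 9 cells = 4390  → 9.4824
row 1: Σ corner-gray over 9 cells = 5419  → 11.7050
row 2: Σ corner-gray over 9 cells = 4389  → 9.4802
row 3: Σ corner-gray over 9 cells = 4095  → 8.8452
row 4: Σ corner-gray over 9 cells = 4075  → 8.8020
row 5: Σ corner-gray over 9 cells = 4033  → 8.7113
row 6: Σ corner-gray over 9 cells = 4140  → 8.9424
row 7: Σ corner-gray over 9 cells = 4382  → 9.4651
row 8: Σ corner-gray over 9 cells = 5156  → 11.1370
row 9: Σ corner-gray over 9 cells = 5879  → 12.6986
row 10: Σ corner-gray over 9 cells = 5661  → 12.2278
row 11: Σ corner-gray over 9 cells = 5029  → 10.8626
Σ rows: total corner-gray = 56648  → 122.3597 mm³

122.360


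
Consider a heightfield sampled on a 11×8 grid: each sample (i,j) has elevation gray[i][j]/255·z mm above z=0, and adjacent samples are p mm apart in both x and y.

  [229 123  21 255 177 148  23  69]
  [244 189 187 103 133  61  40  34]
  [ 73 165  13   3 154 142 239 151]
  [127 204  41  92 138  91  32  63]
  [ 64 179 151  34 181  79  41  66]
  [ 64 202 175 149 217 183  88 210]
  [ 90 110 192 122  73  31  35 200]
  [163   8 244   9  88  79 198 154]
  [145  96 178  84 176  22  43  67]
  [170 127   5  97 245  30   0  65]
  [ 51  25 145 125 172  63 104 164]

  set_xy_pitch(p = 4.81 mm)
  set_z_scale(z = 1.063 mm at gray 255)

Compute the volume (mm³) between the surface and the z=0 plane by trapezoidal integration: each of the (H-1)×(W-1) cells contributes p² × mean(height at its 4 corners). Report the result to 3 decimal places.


height_mm = gray/255 × 1.063; cell vol = 4.81² × mean(4 corners)
unit = 4.81² × 1.063 / (4×255) = 0.0241114 mm³ per gray-sum
row 0: Σ corner-gray over 7 cells = 3496  → 84.2936
row 1: Σ corner-gray over 7 cells = 3360  → 81.0145
row 2: Σ corner-gray over 7 cells = 3042  → 73.3470
row 3: Σ corner-gray over 7 cells = 2846  → 68.6212
row 4: Σ corner-gray over 7 cells = 3762  → 90.7073
row 5: Σ corner-gray over 7 cells = 3718  → 89.6464
row 6: Σ corner-gray over 7 cells = 2985  → 71.9727
row 7: Σ corner-gray over 7 cells = 2979  → 71.8280
row 8: Σ corner-gray over 7 cells = 2653  → 63.9677
row 9: Σ corner-gray over 7 cells = 2726  → 65.7278
Σ rows: total corner-gray = 31567  → 761.1260 mm³

761.126


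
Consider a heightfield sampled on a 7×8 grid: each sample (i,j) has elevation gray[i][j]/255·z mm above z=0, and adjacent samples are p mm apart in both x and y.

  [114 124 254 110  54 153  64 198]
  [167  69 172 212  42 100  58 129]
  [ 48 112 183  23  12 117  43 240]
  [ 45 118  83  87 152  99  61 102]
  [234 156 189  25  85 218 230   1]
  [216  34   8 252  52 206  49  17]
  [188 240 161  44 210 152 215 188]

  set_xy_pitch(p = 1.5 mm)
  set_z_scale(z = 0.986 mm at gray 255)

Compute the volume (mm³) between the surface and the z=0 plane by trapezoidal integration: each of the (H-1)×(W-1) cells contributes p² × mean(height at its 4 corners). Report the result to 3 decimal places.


42.708

height_mm = gray/255 × 0.986; cell vol = 1.5² × mean(4 corners)
unit = 1.5² × 0.986 / (4×255) = 0.002175 mm³ per gray-sum
row 0: Σ corner-gray over 7 cells = 3432  → 7.4646
row 1: Σ corner-gray over 7 cells = 2870  → 6.2423
row 2: Σ corner-gray over 7 cells = 2615  → 5.6876
row 3: Σ corner-gray over 7 cells = 3388  → 7.3689
row 4: Σ corner-gray over 7 cells = 3476  → 7.5603
row 5: Σ corner-gray over 7 cells = 3855  → 8.3846
Σ rows: total corner-gray = 19636  → 42.7083 mm³


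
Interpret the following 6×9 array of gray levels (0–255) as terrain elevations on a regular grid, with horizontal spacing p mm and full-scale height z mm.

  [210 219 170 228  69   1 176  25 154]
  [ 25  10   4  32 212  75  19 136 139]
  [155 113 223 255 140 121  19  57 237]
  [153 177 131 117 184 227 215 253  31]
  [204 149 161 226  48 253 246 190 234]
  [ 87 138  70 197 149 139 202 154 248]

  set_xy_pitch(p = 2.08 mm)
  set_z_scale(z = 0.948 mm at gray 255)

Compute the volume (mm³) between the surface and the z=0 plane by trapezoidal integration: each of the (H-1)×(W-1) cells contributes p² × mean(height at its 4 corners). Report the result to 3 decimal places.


height_mm = gray/255 × 0.948; cell vol = 2.08² × mean(4 corners)
unit = 2.08² × 0.948 / (4×255) = 0.00402101 mm³ per gray-sum
row 0: Σ corner-gray over 8 cells = 3280  → 13.1889
row 1: Σ corner-gray over 8 cells = 3388  → 13.6232
row 2: Σ corner-gray over 8 cells = 5040  → 20.2659
row 3: Σ corner-gray over 8 cells = 5776  → 23.2253
row 4: Σ corner-gray over 8 cells = 5417  → 21.7818
Σ rows: total corner-gray = 22901  → 92.0851 mm³

92.085


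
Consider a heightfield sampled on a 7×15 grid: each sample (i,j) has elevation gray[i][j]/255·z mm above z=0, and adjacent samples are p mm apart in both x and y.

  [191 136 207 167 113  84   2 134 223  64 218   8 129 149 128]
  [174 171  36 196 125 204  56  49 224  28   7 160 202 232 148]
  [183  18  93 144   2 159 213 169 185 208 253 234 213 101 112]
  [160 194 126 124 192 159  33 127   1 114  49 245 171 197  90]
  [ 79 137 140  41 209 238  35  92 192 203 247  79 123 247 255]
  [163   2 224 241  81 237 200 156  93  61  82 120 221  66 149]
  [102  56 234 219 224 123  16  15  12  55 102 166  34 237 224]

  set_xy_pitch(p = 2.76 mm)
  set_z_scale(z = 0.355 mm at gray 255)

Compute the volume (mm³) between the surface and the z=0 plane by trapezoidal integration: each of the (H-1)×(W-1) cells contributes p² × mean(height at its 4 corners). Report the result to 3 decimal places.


123.677

height_mm = gray/255 × 0.355; cell vol = 2.76² × mean(4 corners)
unit = 2.76² × 0.355 / (4×255) = 0.00265122 mm³ per gray-sum
row 0: Σ corner-gray over 14 cells = 7289  → 19.3248
row 1: Σ corner-gray over 14 cells = 7981  → 21.1594
row 2: Σ corner-gray over 14 cells = 7993  → 21.1912
row 3: Σ corner-gray over 14 cells = 8014  → 21.2469
row 4: Σ corner-gray over 14 cells = 8180  → 21.6870
row 5: Σ corner-gray over 14 cells = 7192  → 19.0676
Σ rows: total corner-gray = 46649  → 123.6769 mm³


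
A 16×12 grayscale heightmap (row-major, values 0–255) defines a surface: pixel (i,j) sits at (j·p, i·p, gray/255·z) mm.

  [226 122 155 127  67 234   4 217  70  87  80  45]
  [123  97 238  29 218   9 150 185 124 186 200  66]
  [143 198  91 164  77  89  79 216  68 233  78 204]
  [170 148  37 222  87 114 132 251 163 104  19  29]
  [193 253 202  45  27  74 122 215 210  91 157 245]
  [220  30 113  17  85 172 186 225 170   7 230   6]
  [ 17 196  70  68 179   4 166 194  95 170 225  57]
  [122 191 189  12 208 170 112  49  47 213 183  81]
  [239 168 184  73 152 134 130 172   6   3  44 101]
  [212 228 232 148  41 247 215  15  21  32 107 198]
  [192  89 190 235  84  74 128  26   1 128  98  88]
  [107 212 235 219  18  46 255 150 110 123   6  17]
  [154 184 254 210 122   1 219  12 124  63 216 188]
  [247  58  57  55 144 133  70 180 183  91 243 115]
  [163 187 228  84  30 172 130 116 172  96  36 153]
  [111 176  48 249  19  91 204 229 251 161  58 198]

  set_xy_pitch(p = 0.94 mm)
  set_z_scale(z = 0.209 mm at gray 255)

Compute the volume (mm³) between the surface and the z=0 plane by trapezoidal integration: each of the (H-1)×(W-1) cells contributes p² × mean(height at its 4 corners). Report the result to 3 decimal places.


15.514

height_mm = gray/255 × 0.209; cell vol = 0.94² × mean(4 corners)
unit = 0.94² × 0.209 / (4×255) = 0.000181051 mm³ per gray-sum
row 0: Σ corner-gray over 11 cells = 5658  → 1.0244
row 1: Σ corner-gray over 11 cells = 5994  → 1.0852
row 2: Σ corner-gray over 11 cells = 5686  → 1.0295
row 3: Σ corner-gray over 11 cells = 5983  → 1.0832
row 4: Σ corner-gray over 11 cells = 5926  → 1.0729
row 5: Σ corner-gray over 11 cells = 5504  → 0.9965
row 6: Σ corner-gray over 11 cells = 5759  → 1.0427
row 7: Σ corner-gray over 11 cells = 5423  → 0.9818
row 8: Σ corner-gray over 11 cells = 5454  → 0.9875
row 9: Σ corner-gray over 11 cells = 5368  → 0.9719
row 10: Σ corner-gray over 11 cells = 5258  → 0.9520
row 11: Σ corner-gray over 11 cells = 6024  → 1.0907
row 12: Σ corner-gray over 11 cells = 5942  → 1.0758
row 13: Σ corner-gray over 11 cells = 5608  → 1.0153
row 14: Σ corner-gray over 11 cells = 6099  → 1.1042
Σ rows: total corner-gray = 85686  → 15.5136 mm³


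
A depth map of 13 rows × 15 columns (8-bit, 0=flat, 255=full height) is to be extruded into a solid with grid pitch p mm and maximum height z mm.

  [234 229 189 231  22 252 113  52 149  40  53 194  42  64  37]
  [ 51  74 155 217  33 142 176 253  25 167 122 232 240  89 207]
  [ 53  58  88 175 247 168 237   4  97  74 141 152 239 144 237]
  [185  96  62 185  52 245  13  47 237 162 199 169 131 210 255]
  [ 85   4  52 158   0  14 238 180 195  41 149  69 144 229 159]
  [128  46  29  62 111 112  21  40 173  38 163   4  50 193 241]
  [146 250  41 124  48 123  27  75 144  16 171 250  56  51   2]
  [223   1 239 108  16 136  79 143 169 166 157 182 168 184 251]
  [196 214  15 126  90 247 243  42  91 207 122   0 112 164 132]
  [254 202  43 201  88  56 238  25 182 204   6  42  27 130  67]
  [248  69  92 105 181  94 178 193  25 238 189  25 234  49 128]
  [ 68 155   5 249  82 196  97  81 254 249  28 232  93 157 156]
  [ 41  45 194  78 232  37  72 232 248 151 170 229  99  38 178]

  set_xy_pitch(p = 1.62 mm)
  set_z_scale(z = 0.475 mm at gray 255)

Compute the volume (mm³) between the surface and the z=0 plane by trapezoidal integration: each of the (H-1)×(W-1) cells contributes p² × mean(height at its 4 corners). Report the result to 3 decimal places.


height_mm = gray/255 × 0.475; cell vol = 1.62² × mean(4 corners)
unit = 1.62² × 0.475 / (4×255) = 0.00122215 mm³ per gray-sum
row 0: Σ corner-gray over 14 cells = 7639  → 9.3360
row 1: Σ corner-gray over 14 cells = 8046  → 9.8334
row 2: Σ corner-gray over 14 cells = 7994  → 9.7698
row 3: Σ corner-gray over 14 cells = 7246  → 8.8557
row 4: Σ corner-gray over 14 cells = 5643  → 6.8966
row 5: Σ corner-gray over 14 cells = 5353  → 6.5422
row 6: Σ corner-gray over 14 cells = 6870  → 8.3962
row 7: Σ corner-gray over 14 cells = 7644  → 9.3421
row 8: Σ corner-gray over 14 cells = 6883  → 8.4120
row 9: Σ corner-gray over 14 cells = 6929  → 8.4683
row 10: Σ corner-gray over 14 cells = 7700  → 9.4105
row 11: Σ corner-gray over 14 cells = 7849  → 9.5926
Σ rows: total corner-gray = 85796  → 104.8553 mm³

104.855


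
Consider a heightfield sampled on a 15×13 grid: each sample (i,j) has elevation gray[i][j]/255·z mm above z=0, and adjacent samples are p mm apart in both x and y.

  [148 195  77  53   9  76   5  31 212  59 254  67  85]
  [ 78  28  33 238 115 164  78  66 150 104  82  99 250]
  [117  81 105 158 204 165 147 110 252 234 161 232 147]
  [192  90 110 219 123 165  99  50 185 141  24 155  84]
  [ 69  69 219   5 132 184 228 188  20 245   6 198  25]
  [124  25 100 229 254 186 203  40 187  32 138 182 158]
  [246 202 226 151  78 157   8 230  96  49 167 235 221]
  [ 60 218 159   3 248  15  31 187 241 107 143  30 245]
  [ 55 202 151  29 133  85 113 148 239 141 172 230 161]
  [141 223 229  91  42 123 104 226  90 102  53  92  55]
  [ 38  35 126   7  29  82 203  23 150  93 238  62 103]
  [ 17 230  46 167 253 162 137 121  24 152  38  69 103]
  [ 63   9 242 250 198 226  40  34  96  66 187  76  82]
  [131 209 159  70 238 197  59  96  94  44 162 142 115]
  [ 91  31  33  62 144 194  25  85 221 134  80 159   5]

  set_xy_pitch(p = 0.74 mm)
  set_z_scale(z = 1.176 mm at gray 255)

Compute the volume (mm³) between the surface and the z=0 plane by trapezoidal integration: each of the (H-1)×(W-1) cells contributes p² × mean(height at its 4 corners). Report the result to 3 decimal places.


height_mm = gray/255 × 1.176; cell vol = 0.74² × mean(4 corners)
unit = 0.74² × 1.176 / (4×255) = 0.000631351 mm³ per gray-sum
row 0: Σ corner-gray over 12 cells = 4951  → 3.1258
row 1: Σ corner-gray over 12 cells = 6604  → 4.1694
row 2: Σ corner-gray over 12 cells = 6960  → 4.3942
row 3: Σ corner-gray over 12 cells = 6080  → 3.8386
row 4: Σ corner-gray over 12 cells = 6516  → 4.1139
row 5: Σ corner-gray over 12 cells = 7099  → 4.4820
row 6: Σ corner-gray over 12 cells = 6734  → 4.2515
row 7: Σ corner-gray over 12 cells = 6571  → 4.1486
row 8: Σ corner-gray over 12 cells = 6448  → 4.0709
row 9: Σ corner-gray over 12 cells = 5183  → 3.2723
row 10: Σ corner-gray over 12 cells = 5155  → 3.2546
row 11: Σ corner-gray over 12 cells = 5911  → 3.7319
row 12: Σ corner-gray over 12 cells = 6179  → 3.9011
row 13: Σ corner-gray over 12 cells = 5618  → 3.5469
Σ rows: total corner-gray = 86009  → 54.3018 mm³

54.302


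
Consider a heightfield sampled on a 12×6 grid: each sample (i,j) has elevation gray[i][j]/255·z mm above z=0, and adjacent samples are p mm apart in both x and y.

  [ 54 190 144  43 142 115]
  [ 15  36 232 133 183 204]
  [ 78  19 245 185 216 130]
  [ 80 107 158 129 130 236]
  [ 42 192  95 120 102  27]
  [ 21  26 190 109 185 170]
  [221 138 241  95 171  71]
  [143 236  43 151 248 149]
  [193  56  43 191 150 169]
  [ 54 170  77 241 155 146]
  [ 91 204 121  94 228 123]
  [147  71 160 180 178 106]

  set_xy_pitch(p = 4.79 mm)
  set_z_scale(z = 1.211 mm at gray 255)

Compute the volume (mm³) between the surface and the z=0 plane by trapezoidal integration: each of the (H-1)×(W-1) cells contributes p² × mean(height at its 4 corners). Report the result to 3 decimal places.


837.482

height_mm = gray/255 × 1.211; cell vol = 4.79² × mean(4 corners)
unit = 4.79² × 1.211 / (4×255) = 0.0272405 mm³ per gray-sum
row 0: Σ corner-gray over 5 cells = 2594  → 70.6618
row 1: Σ corner-gray over 5 cells = 2925  → 79.6784
row 2: Σ corner-gray over 5 cells = 2902  → 79.0519
row 3: Σ corner-gray over 5 cells = 2451  → 66.7665
row 4: Σ corner-gray over 5 cells = 2298  → 62.5987
row 5: Σ corner-gray over 5 cells = 2793  → 76.0827
row 6: Σ corner-gray over 5 cells = 3230  → 87.9868
row 7: Σ corner-gray over 5 cells = 2890  → 78.7250
row 8: Σ corner-gray over 5 cells = 2728  → 74.3121
row 9: Σ corner-gray over 5 cells = 2994  → 81.5580
row 10: Σ corner-gray over 5 cells = 2939  → 80.0598
Σ rows: total corner-gray = 30744  → 837.4818 mm³


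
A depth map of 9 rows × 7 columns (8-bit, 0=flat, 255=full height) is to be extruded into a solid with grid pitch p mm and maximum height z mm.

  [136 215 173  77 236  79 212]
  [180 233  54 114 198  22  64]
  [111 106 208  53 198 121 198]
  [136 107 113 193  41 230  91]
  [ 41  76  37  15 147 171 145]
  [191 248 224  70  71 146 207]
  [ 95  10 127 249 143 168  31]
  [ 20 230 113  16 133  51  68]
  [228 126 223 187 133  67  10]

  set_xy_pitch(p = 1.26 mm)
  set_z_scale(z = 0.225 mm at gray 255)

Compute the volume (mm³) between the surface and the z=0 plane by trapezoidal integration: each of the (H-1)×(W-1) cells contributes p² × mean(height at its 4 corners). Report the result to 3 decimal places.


8.586

height_mm = gray/255 × 0.225; cell vol = 1.26² × mean(4 corners)
unit = 1.26² × 0.225 / (4×255) = 0.000350206 mm³ per gray-sum
row 0: Σ corner-gray over 6 cells = 3394  → 1.1886
row 1: Σ corner-gray over 6 cells = 3167  → 1.1091
row 2: Σ corner-gray over 6 cells = 3276  → 1.1473
row 3: Σ corner-gray over 6 cells = 2673  → 0.9361
row 4: Σ corner-gray over 6 cells = 2994  → 1.0485
row 5: Σ corner-gray over 6 cells = 3436  → 1.2033
row 6: Σ corner-gray over 6 cells = 2694  → 0.9435
row 7: Σ corner-gray over 6 cells = 2884  → 1.0100
Σ rows: total corner-gray = 24518  → 8.5863 mm³
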